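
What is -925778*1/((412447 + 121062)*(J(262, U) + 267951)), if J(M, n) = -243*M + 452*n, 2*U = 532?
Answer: -925778/173132740153 ≈ -5.3472e-6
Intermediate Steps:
U = 266 (U = (1/2)*532 = 266)
-925778*1/((412447 + 121062)*(J(262, U) + 267951)) = -925778*1/((412447 + 121062)*((-243*262 + 452*266) + 267951)) = -925778*1/(533509*((-63666 + 120232) + 267951)) = -925778*1/(533509*(56566 + 267951)) = -925778/(533509*324517) = -925778/173132740153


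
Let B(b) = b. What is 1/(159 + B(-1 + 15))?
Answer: 1/173 ≈ 0.0057803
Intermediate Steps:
1/(159 + B(-1 + 15)) = 1/(159 + (-1 + 15)) = 1/(159 + 14) = 1/173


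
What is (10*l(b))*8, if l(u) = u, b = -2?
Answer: -160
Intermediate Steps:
(10*l(b))*8 = (10*(-2))*8 = -20*8 = -160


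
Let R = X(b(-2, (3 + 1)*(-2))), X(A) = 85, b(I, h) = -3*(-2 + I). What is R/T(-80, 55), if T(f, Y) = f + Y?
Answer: -17/5 ≈ -3.4000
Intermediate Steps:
T(f, Y) = Y + f
b(I, h) = 6 - 3*I
R = 85
R/T(-80, 55) = 85/(55 - 80) = 85/(-25) = 85*(-1/25) = -17/5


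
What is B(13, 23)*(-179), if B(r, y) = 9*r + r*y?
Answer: -74464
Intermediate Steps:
B(13, 23)*(-179) = (13*(9 + 23))*(-179) = (13*32)*(-179) = 416*(-179) = -74464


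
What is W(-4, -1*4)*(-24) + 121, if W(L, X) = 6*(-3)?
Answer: 553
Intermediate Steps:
W(L, X) = -18
W(-4, -1*4)*(-24) + 121 = -18*(-24) + 121 = 432 + 121 = 553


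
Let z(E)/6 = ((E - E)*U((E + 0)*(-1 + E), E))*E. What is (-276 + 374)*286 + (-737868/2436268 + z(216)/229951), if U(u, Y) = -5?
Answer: 17070745409/609067 ≈ 28028.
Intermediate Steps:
z(E) = 0 (z(E) = 6*(((E - E)*(-5))*E) = 6*((0*(-5))*E) = 6*(0*E) = 6*0 = 0)
(-276 + 374)*286 + (-737868/2436268 + z(216)/229951) = (-276 + 374)*286 + (-737868/2436268 + 0/229951) = 98*286 + (-737868*1/2436268 + 0*(1/229951)) = 28028 + (-184467/609067 + 0) = 28028 - 184467/609067 = 17070745409/609067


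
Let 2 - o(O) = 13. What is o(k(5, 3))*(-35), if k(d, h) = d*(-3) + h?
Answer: 385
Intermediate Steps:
k(d, h) = h - 3*d (k(d, h) = -3*d + h = h - 3*d)
o(O) = -11 (o(O) = 2 - 1*13 = 2 - 13 = -11)
o(k(5, 3))*(-35) = -11*(-35) = 385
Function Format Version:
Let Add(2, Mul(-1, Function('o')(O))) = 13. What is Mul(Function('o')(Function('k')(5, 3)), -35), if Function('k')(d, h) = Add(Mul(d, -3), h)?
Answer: 385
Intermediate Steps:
Function('k')(d, h) = Add(h, Mul(-3, d)) (Function('k')(d, h) = Add(Mul(-3, d), h) = Add(h, Mul(-3, d)))
Function('o')(O) = -11 (Function('o')(O) = Add(2, Mul(-1, 13)) = Add(2, -13) = -11)
Mul(Function('o')(Function('k')(5, 3)), -35) = Mul(-11, -35) = 385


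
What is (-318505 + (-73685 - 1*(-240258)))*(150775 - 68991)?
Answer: -12425606688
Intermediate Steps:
(-318505 + (-73685 - 1*(-240258)))*(150775 - 68991) = (-318505 + (-73685 + 240258))*81784 = (-318505 + 166573)*81784 = -151932*81784 = -12425606688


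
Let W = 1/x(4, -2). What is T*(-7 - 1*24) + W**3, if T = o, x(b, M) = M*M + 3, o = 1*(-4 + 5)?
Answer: -10632/343 ≈ -30.997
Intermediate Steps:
o = 1 (o = 1*1 = 1)
x(b, M) = 3 + M**2 (x(b, M) = M**2 + 3 = 3 + M**2)
T = 1
W = 1/7 (W = 1/(3 + (-2)**2) = 1/(3 + 4) = 1/7 ≈ 0.14286)
T*(-7 - 1*24) + W**3 = 1*(-7 - 1*24) + (1/7)**3 = 1*(-7 - 24) + 1/343 = 1*(-31) + 1/343 = -31 + 1/343 = -10632/343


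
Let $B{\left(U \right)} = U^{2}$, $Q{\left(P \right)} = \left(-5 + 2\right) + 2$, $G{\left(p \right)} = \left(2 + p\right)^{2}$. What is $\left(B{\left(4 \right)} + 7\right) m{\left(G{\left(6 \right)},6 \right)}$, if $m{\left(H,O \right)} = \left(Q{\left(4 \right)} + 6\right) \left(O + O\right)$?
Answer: $1380$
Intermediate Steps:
$Q{\left(P \right)} = -1$ ($Q{\left(P \right)} = -3 + 2 = -1$)
$m{\left(H,O \right)} = 10 O$ ($m{\left(H,O \right)} = \left(-1 + 6\right) \left(O + O\right) = 5 \cdot 2 O = 10 O$)
$\left(B{\left(4 \right)} + 7\right) m{\left(G{\left(6 \right)},6 \right)} = \left(4^{2} + 7\right) 10 \cdot 6 = \left(16 + 7\right) 60 = 23 \cdot 60 = 1380$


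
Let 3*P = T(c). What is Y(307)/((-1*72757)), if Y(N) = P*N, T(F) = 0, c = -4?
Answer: 0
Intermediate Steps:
P = 0 (P = (⅓)*0 = 0)
Y(N) = 0 (Y(N) = 0*N = 0)
Y(307)/((-1*72757)) = 0/((-1*72757)) = 0/(-72757) = 0*(-1/72757) = 0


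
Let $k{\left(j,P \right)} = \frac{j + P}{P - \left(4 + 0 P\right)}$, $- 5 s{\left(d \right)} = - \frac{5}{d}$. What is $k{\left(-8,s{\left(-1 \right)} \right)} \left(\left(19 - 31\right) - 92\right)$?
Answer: $- \frac{936}{5} \approx -187.2$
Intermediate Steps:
$s{\left(d \right)} = \frac{1}{d}$ ($s{\left(d \right)} = - \frac{\left(-5\right) \frac{1}{d}}{5} = \frac{1}{d}$)
$k{\left(j,P \right)} = \frac{P + j}{-4 + P}$ ($k{\left(j,P \right)} = \frac{P + j}{P + \left(0 - 4\right)} = \frac{P + j}{P - 4} = \frac{P + j}{-4 + P}$)
$k{\left(-8,s{\left(-1 \right)} \right)} \left(\left(19 - 31\right) - 92\right) = \frac{\frac{1}{-1} - 8}{-4 + \frac{1}{-1}} \left(\left(19 - 31\right) - 92\right) = \frac{-1 - 8}{-4 - 1} \left(\left(19 - 31\right) - 92\right) = \frac{1}{-5} \left(-9\right) \left(-12 - 92\right) = \left(- \frac{1}{5}\right) \left(-9\right) \left(-104\right) = \frac{9}{5} \left(-104\right) = - \frac{936}{5}$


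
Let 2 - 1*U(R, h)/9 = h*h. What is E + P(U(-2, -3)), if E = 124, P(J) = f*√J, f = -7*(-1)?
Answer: 124 + 21*I*√7 ≈ 124.0 + 55.561*I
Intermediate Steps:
U(R, h) = 18 - 9*h² (U(R, h) = 18 - 9*h*h = 18 - 9*h²)
f = 7
P(J) = 7*√J
E + P(U(-2, -3)) = 124 + 7*√(18 - 9*(-3)²) = 124 + 7*√(18 - 9*9) = 124 + 7*√(18 - 81) = 124 + 7*√(-63) = 124 + 7*(3*I*√7) = 124 + 21*I*√7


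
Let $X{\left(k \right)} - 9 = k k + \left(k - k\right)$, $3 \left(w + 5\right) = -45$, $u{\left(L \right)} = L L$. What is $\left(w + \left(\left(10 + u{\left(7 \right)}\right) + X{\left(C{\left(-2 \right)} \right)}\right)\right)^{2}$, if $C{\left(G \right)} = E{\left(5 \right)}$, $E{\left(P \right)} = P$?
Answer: $5329$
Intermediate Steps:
$u{\left(L \right)} = L^{2}$
$w = -20$ ($w = -5 + \frac{1}{3} \left(-45\right) = -5 - 15 = -20$)
$C{\left(G \right)} = 5$
$X{\left(k \right)} = 9 + k^{2}$ ($X{\left(k \right)} = 9 + \left(k k + \left(k - k\right)\right) = 9 + \left(k^{2} + 0\right) = 9 + k^{2}$)
$\left(w + \left(\left(10 + u{\left(7 \right)}\right) + X{\left(C{\left(-2 \right)} \right)}\right)\right)^{2} = \left(-20 + \left(\left(10 + 7^{2}\right) + \left(9 + 5^{2}\right)\right)\right)^{2} = \left(-20 + \left(\left(10 + 49\right) + \left(9 + 25\right)\right)\right)^{2} = \left(-20 + \left(59 + 34\right)\right)^{2} = \left(-20 + 93\right)^{2} = 73^{2} = 5329$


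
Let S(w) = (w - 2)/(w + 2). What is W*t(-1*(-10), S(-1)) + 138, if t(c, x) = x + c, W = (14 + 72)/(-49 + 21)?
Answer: 233/2 ≈ 116.50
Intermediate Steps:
S(w) = (-2 + w)/(2 + w)
W = -43/14 (W = 86/(-28) = 86*(-1/28) = -43/14 ≈ -3.0714)
t(c, x) = c + x
W*t(-1*(-10), S(-1)) + 138 = -43*(-1*(-10) + (-2 - 1)/(2 - 1))/14 + 138 = -43*(10 - 3/1)/14 + 138 = -43*(10 + 1*(-3))/14 + 138 = -43*(10 - 3)/14 + 138 = -43/14*7 + 138 = -43/2 + 138 = 233/2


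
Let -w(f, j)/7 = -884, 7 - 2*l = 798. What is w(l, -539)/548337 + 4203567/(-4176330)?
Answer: -759709396013/763345421070 ≈ -0.99524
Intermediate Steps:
l = -791/2 (l = 7/2 - ½*798 = 7/2 - 399 = -791/2 ≈ -395.50)
w(f, j) = 6188 (w(f, j) = -7*(-884) = 6188)
w(l, -539)/548337 + 4203567/(-4176330) = 6188/548337 + 4203567/(-4176330) = 6188*(1/548337) + 4203567*(-1/4176330) = 6188/548337 - 1401189/1392110 = -759709396013/763345421070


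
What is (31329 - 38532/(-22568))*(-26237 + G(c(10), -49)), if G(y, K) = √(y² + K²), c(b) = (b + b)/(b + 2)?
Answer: -356758315899/434 + 4532509*√21634/434 ≈ -8.2049e+8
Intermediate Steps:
c(b) = 2*b/(2 + b) (c(b) = (2*b)/(2 + b) = 2*b/(2 + b))
G(y, K) = √(K² + y²)
(31329 - 38532/(-22568))*(-26237 + G(c(10), -49)) = (31329 - 38532/(-22568))*(-26237 + √((-49)² + (2*10/(2 + 10))²)) = (31329 - 38532*(-1/22568))*(-26237 + √(2401 + (2*10/12)²)) = (31329 + 741/434)*(-26237 + √(2401 + (2*10*(1/12))²)) = 13597527*(-26237 + √(2401 + (5/3)²))/434 = 13597527*(-26237 + √(2401 + 25/9))/434 = 13597527*(-26237 + √(21634/9))/434 = 13597527*(-26237 + √21634/3)/434 = -356758315899/434 + 4532509*√21634/434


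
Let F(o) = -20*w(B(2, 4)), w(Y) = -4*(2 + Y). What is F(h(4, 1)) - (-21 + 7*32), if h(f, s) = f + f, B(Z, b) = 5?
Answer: 357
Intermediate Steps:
w(Y) = -8 - 4*Y
h(f, s) = 2*f
F(o) = 560 (F(o) = -20*(-8 - 4*5) = -20*(-8 - 20) = -20*(-28) = 560)
F(h(4, 1)) - (-21 + 7*32) = 560 - (-21 + 7*32) = 560 - (-21 + 224) = 560 - 1*203 = 560 - 203 = 357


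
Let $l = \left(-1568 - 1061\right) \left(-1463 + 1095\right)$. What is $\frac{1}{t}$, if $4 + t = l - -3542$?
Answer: $\frac{1}{971010} \approx 1.0299 \cdot 10^{-6}$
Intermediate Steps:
$l = 967472$ ($l = \left(-2629\right) \left(-368\right) = 967472$)
$t = 971010$ ($t = -4 + \left(967472 - -3542\right) = -4 + \left(967472 + 3542\right) = -4 + 971014 = 971010$)
$\frac{1}{t} = \frac{1}{971010}$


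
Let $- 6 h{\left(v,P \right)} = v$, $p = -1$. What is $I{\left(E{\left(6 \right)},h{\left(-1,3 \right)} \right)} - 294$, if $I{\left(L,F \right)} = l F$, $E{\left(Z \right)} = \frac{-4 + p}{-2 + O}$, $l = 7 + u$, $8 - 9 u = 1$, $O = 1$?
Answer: $- \frac{7903}{27} \approx -292.7$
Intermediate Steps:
$h{\left(v,P \right)} = - \frac{v}{6}$
$u = \frac{7}{9}$ ($u = \frac{8}{9} - \frac{1}{9} = \frac{7}{9} \approx 0.77778$)
$l = \frac{70}{9}$ ($l = 7 + \frac{7}{9} = \frac{70}{9} \approx 7.7778$)
$E{\left(Z \right)} = 5$ ($E{\left(Z \right)} = \frac{-4 - 1}{-2 + 1} = - \frac{5}{-1} = \left(-5\right) \left(-1\right) = 5$)
$I{\left(L,F \right)} = \frac{70 F}{9}$
$I{\left(E{\left(6 \right)},h{\left(-1,3 \right)} \right)} - 294 = \frac{70 \left(\left(- \frac{1}{6}\right) \left(-1\right)\right)}{9} - 294 = \frac{70}{9} \cdot \frac{1}{6} - 294 = \frac{35}{27} - 294 = - \frac{7903}{27}$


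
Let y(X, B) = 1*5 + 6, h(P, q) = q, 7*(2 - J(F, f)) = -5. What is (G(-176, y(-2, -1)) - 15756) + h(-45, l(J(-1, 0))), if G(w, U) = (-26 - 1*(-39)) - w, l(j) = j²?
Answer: -762422/49 ≈ -15560.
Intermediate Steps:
J(F, f) = 19/7 (J(F, f) = 2 - ⅐*(-5) = 2 + 5/7 = 19/7)
y(X, B) = 11 (y(X, B) = 5 + 6 = 11)
G(w, U) = 13 - w (G(w, U) = (-26 + 39) - w = 13 - w)
(G(-176, y(-2, -1)) - 15756) + h(-45, l(J(-1, 0))) = ((13 - 1*(-176)) - 15756) + (19/7)² = ((13 + 176) - 15756) + 361/49 = (189 - 15756) + 361/49 = -15567 + 361/49 = -762422/49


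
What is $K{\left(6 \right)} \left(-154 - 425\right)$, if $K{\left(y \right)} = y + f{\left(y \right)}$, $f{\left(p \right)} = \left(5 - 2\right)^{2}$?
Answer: $-8685$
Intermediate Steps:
$f{\left(p \right)} = 9$ ($f{\left(p \right)} = 3^{2} = 9$)
$K{\left(y \right)} = 9 + y$ ($K{\left(y \right)} = y + 9 = 9 + y$)
$K{\left(6 \right)} \left(-154 - 425\right) = \left(9 + 6\right) \left(-154 - 425\right) = 15 \left(-579\right) = -8685$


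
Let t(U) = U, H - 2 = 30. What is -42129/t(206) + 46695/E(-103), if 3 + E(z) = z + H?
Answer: -3184179/3811 ≈ -835.52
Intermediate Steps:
H = 32 (H = 2 + 30 = 32)
E(z) = 29 + z (E(z) = -3 + (z + 32) = -3 + (32 + z) = 29 + z)
-42129/t(206) + 46695/E(-103) = -42129/206 + 46695/(29 - 103) = -42129*1/206 + 46695/(-74) = -42129/206 + 46695*(-1/74) = -42129/206 - 46695/74 = -3184179/3811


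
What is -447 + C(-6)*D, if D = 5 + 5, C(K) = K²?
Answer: -87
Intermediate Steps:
D = 10
-447 + C(-6)*D = -447 + (-6)²*10 = -447 + 36*10 = -447 + 360 = -87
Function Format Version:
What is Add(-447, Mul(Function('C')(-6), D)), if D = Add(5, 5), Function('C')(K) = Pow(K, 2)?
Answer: -87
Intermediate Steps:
D = 10
Add(-447, Mul(Function('C')(-6), D)) = Add(-447, Mul(Pow(-6, 2), 10)) = Add(-447, Mul(36, 10)) = Add(-447, 360) = -87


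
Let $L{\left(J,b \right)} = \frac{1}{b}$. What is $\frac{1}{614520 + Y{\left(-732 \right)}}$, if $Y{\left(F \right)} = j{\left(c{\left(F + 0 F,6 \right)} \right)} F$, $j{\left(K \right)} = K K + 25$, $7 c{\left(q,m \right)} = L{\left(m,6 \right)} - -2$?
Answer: $\frac{147}{87634031} \approx 1.6774 \cdot 10^{-6}$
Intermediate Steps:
$c{\left(q,m \right)} = \frac{13}{42}$ ($c{\left(q,m \right)} = \frac{\frac{1}{6} - -2}{7} = \frac{\frac{1}{6} + 2}{7} = \frac{1}{7} \cdot \frac{13}{6} = \frac{13}{42}$)
$j{\left(K \right)} = 25 + K^{2}$ ($j{\left(K \right)} = K^{2} + 25 = 25 + K^{2}$)
$Y{\left(F \right)} = \frac{44269 F}{1764}$ ($Y{\left(F \right)} = \left(25 + \left(\frac{13}{42}\right)^{2}\right) F = \left(25 + \frac{169}{1764}\right) F = \frac{44269 F}{1764}$)
$\frac{1}{614520 + Y{\left(-732 \right)}} = \frac{1}{614520 + \frac{44269}{1764} \left(-732\right)} = \frac{1}{614520 - \frac{2700409}{147}} = \frac{1}{\frac{87634031}{147}} = \frac{147}{87634031}$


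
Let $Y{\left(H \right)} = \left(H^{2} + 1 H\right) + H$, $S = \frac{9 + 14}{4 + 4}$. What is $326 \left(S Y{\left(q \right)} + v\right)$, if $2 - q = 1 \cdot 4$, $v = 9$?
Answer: $2934$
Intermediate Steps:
$q = -2$ ($q = 2 - 1 \cdot 4 = 2 - 4 = -2$)
$S = \frac{23}{8} \approx 2.875$
$Y{\left(H \right)} = H^{2} + 2 H$ ($Y{\left(H \right)} = \left(H^{2} + H\right) + H = \left(H + H^{2}\right) + H = H^{2} + 2 H$)
$326 \left(S Y{\left(q \right)} + v\right) = 326 \left(\frac{23 \left(- 2 \left(2 - 2\right)\right)}{8} + 9\right) = 326 \left(\frac{23 \left(\left(-2\right) 0\right)}{8} + 9\right) = 326 \left(\frac{23}{8} \cdot 0 + 9\right) = 326 \left(0 + 9\right) = 326 \cdot 9 = 2934$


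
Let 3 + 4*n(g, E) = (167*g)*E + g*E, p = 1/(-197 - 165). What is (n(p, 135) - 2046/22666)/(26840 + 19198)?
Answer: -45136897/125915341832 ≈ -0.00035847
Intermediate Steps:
p = -1/362 (p = 1/(-362) = -1/362 ≈ -0.0027624)
n(g, E) = -¾ + 42*E*g (n(g, E) = -¾ + ((167*g)*E + g*E)/4 = -¾ + (167*E*g + E*g)/4 = -¾ + (168*E*g)/4 = -¾ + 42*E*g)
(n(p, 135) - 2046/22666)/(26840 + 19198) = ((-¾ + 42*135*(-1/362)) - 2046/22666)/(26840 + 19198) = ((-¾ - 2835/181) - 2046*1/22666)/46038 = (-11883/724 - 1023/11333)*(1/46038) = -135410691/8205092*1/46038 = -45136897/125915341832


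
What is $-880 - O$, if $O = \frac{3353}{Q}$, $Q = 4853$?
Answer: $- \frac{4273993}{4853} \approx -880.69$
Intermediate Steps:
$O = \frac{3353}{4853} \approx 0.69091$
$-880 - O = -880 - \frac{3353}{4853} = - \frac{4273993}{4853}$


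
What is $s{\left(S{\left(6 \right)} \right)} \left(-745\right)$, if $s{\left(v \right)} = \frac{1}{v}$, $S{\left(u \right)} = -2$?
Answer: $\frac{745}{2} \approx 372.5$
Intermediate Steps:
$s{\left(S{\left(6 \right)} \right)} \left(-745\right) = \frac{1}{-2} \left(-745\right) = \left(- \frac{1}{2}\right) \left(-745\right) = \frac{745}{2}$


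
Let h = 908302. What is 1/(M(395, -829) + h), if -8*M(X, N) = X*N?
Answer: 8/7593871 ≈ 1.0535e-6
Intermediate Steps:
M(X, N) = -N*X/8 (M(X, N) = -X*N/8 = -N*X/8)
1/(M(395, -829) + h) = 1/(-⅛*(-829)*395 + 908302) = 1/(327455/8 + 908302) = 1/(7593871/8) = 8/7593871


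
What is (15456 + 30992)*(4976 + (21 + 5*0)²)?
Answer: 251608816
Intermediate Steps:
(15456 + 30992)*(4976 + (21 + 5*0)²) = 46448*(4976 + (21 + 0)²) = 46448*(4976 + 21²) = 46448*(4976 + 441) = 46448*5417 = 251608816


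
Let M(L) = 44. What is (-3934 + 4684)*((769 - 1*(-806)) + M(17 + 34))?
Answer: 1214250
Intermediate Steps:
(-3934 + 4684)*((769 - 1*(-806)) + M(17 + 34)) = (-3934 + 4684)*((769 - 1*(-806)) + 44) = 750*((769 + 806) + 44) = 750*(1575 + 44) = 750*1619 = 1214250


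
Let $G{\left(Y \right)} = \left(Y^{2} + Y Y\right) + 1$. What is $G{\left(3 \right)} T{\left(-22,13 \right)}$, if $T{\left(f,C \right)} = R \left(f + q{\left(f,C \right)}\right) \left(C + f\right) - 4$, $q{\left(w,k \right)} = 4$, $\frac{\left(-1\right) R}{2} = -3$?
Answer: $18392$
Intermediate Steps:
$R = 6$ ($R = \left(-2\right) \left(-3\right) = 6$)
$G{\left(Y \right)} = 1 + 2 Y^{2}$ ($G{\left(Y \right)} = \left(Y^{2} + Y^{2}\right) + 1 = 2 Y^{2} + 1 = 1 + 2 Y^{2}$)
$T{\left(f,C \right)} = -4 + 6 \left(4 + f\right) \left(C + f\right)$ ($T{\left(f,C \right)} = 6 \left(f + 4\right) \left(C + f\right) - 4 = 6 \left(4 + f\right) \left(C + f\right) - 4 = -4 + 6 \left(4 + f\right) \left(C + f\right)$)
$G{\left(3 \right)} T{\left(-22,13 \right)} = \left(1 + 2 \cdot 3^{2}\right) \left(-4 + 6 \left(-22\right)^{2} + 24 \cdot 13 + 24 \left(-22\right) + 6 \cdot 13 \left(-22\right)\right) = \left(1 + 2 \cdot 9\right) \left(-4 + 6 \cdot 484 + 312 - 528 - 1716\right) = \left(1 + 18\right) \left(-4 + 2904 + 312 - 528 - 1716\right) = 19 \cdot 968 = 18392$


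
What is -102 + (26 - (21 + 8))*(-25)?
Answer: -27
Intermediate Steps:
-102 + (26 - (21 + 8))*(-25) = -102 + (26 - 1*29)*(-25) = -102 + (26 - 29)*(-25) = -102 - 3*(-25) = -102 + 75 = -27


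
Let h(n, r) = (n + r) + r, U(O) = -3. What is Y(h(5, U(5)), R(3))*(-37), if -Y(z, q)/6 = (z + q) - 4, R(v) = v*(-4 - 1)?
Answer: -4440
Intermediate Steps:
R(v) = -5*v (R(v) = v*(-5) = -5*v)
h(n, r) = n + 2*r
Y(z, q) = 24 - 6*q - 6*z (Y(z, q) = -6*((z + q) - 4) = -6*((q + z) - 4) = -6*(-4 + q + z) = 24 - 6*q - 6*z)
Y(h(5, U(5)), R(3))*(-37) = (24 - (-30)*3 - 6*(5 + 2*(-3)))*(-37) = (24 - 6*(-15) - 6*(5 - 6))*(-37) = (24 + 90 - 6*(-1))*(-37) = (24 + 90 + 6)*(-37) = 120*(-37) = -4440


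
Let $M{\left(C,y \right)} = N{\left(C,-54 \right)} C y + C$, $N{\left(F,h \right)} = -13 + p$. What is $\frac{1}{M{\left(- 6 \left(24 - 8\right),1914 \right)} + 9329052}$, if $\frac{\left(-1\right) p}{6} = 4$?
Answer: $\frac{1}{16127484} \approx 6.2006 \cdot 10^{-8}$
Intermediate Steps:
$p = -24$ ($p = \left(-6\right) 4 = -24$)
$N{\left(F,h \right)} = -37$ ($N{\left(F,h \right)} = -13 - 24 = -37$)
$M{\left(C,y \right)} = C - 37 C y$ ($M{\left(C,y \right)} = - 37 C y + C = C - 37 C y$)
$\frac{1}{M{\left(- 6 \left(24 - 8\right),1914 \right)} + 9329052} = \frac{1}{- 6 \left(24 - 8\right) \left(1 - 70818\right) + 9329052} = \frac{1}{\left(-6\right) 16 \left(1 - 70818\right) + 9329052} = \frac{1}{\left(-96\right) \left(-70817\right) + 9329052} = \frac{1}{6798432 + 9329052} = \frac{1}{16127484}$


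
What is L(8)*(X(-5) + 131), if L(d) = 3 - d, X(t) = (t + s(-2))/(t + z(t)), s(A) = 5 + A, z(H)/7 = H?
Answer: -2621/4 ≈ -655.25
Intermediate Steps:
z(H) = 7*H
X(t) = (3 + t)/(8*t) (X(t) = (t + (5 - 2))/(t + 7*t) = (t + 3)/((8*t)) = (3 + t)*(1/(8*t)) = (3 + t)/(8*t))
L(8)*(X(-5) + 131) = (3 - 1*8)*((⅛)*(3 - 5)/(-5) + 131) = (3 - 8)*((⅛)*(-⅕)*(-2) + 131) = -5*(1/20 + 131) = -5*2621/20 = -2621/4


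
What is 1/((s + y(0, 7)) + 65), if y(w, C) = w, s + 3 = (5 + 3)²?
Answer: 1/126 ≈ 0.0079365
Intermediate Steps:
s = 61 (s = -3 + (5 + 3)² = -3 + 8² = -3 + 64 = 61)
1/((s + y(0, 7)) + 65) = 1/((61 + 0) + 65) = 1/(61 + 65) = 1/126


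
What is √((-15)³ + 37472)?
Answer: √34097 ≈ 184.65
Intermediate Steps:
√((-15)³ + 37472) = √(-3375 + 37472) = √34097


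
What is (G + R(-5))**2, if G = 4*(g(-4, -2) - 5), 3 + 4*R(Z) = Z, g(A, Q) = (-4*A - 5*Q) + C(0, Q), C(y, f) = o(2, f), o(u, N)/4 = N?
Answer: 2500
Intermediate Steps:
o(u, N) = 4*N
C(y, f) = 4*f
g(A, Q) = -Q - 4*A (g(A, Q) = (-4*A - 5*Q) + 4*Q = (-5*Q - 4*A) + 4*Q = -Q - 4*A)
R(Z) = -3/4 + Z/4
G = 52 (G = 4*((-1*(-2) - 4*(-4)) - 5) = 4*((2 + 16) - 5) = 4*(18 - 5) = 4*13 = 52)
(G + R(-5))**2 = (52 + (-3/4 + (1/4)*(-5)))**2 = (52 + (-3/4 - 5/4))**2 = (52 - 2)**2 = 50**2 = 2500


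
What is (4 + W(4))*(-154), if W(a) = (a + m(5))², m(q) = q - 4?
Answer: -4466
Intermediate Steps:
m(q) = -4 + q
W(a) = (1 + a)² (W(a) = (a + (-4 + 5))² = (a + 1)² = (1 + a)²)
(4 + W(4))*(-154) = (4 + (1 + 4)²)*(-154) = (4 + 5²)*(-154) = (4 + 25)*(-154) = 29*(-154) = -4466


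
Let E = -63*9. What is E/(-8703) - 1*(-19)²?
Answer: -349024/967 ≈ -360.94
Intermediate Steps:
E = -567
E/(-8703) - 1*(-19)² = -567/(-8703) - 1*(-19)² = -567*(-1/8703) - 1*361 = 63/967 - 361 = -349024/967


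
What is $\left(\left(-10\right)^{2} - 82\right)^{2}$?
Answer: $324$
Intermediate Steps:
$\left(\left(-10\right)^{2} - 82\right)^{2} = \left(100 - 82\right)^{2} = 18^{2} = 324$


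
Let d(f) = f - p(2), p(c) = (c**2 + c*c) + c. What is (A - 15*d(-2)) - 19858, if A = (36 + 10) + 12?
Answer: -19620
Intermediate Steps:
p(c) = c + 2*c**2 (p(c) = (c**2 + c**2) + c = 2*c**2 + c = c + 2*c**2)
A = 58 (A = 46 + 12 = 58)
d(f) = -10 + f (d(f) = f - 2*(1 + 2*2) = f - 2*(1 + 4) = f - 2*5 = f - 1*10 = f - 10 = -10 + f)
(A - 15*d(-2)) - 19858 = (58 - 15*(-10 - 2)) - 19858 = (58 - 15*(-12)) - 19858 = (58 + 180) - 19858 = 238 - 19858 = -19620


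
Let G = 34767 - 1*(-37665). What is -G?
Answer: -72432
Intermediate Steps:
G = 72432 (G = 34767 + 37665 = 72432)
-G = -1*72432 = -72432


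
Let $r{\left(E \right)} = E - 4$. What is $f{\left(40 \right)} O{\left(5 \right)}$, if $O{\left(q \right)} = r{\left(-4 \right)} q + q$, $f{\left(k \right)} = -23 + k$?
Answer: $-595$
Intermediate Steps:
$r{\left(E \right)} = -4 + E$
$O{\left(q \right)} = - 7 q$ ($O{\left(q \right)} = \left(-4 - 4\right) q + q = - 8 q + q = - 7 q$)
$f{\left(40 \right)} O{\left(5 \right)} = \left(-23 + 40\right) \left(\left(-7\right) 5\right) = 17 \left(-35\right) = -595$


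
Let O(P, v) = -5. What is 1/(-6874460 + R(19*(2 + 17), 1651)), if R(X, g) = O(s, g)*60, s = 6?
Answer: -1/6874760 ≈ -1.4546e-7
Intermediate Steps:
R(X, g) = -300 (R(X, g) = -5*60 = -300)
1/(-6874460 + R(19*(2 + 17), 1651)) = 1/(-6874460 - 300) = 1/(-6874760) = -1/6874760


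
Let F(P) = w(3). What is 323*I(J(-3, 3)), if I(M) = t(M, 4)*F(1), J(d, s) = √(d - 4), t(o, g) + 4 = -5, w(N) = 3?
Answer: -8721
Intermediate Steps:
F(P) = 3
t(o, g) = -9 (t(o, g) = -4 - 5 = -9)
J(d, s) = √(-4 + d)
I(M) = -27 (I(M) = -9*3 = -27)
323*I(J(-3, 3)) = 323*(-27) = -8721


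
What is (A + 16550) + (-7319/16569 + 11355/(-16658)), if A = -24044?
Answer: -2068702037485/276006402 ≈ -7495.1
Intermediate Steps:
(A + 16550) + (-7319/16569 + 11355/(-16658)) = (-24044 + 16550) + (-7319/16569 + 11355/(-16658)) = -7494 + (-7319*1/16569 + 11355*(-1/16658)) = -7494 + (-7319/16569 - 11355/16658) = -7494 - 310060897/276006402 = -2068702037485/276006402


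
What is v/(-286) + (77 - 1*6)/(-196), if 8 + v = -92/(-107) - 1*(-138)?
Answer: -2458567/2998996 ≈ -0.81980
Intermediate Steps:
v = 14002/107 (v = -8 + (-92/(-107) - 1*(-138)) = -8 + (-92*(-1/107) + 138) = -8 + (92/107 + 138) = -8 + 14858/107 = 14002/107 ≈ 130.86)
v/(-286) + (77 - 1*6)/(-196) = (14002/107)/(-286) + (77 - 1*6)/(-196) = (14002/107)*(-1/286) + (77 - 6)*(-1/196) = -7001/15301 + 71*(-1/196) = -7001/15301 - 71/196 = -2458567/2998996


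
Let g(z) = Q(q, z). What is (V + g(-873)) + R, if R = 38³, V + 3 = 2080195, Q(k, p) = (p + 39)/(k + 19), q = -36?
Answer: 36296922/17 ≈ 2.1351e+6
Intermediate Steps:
Q(k, p) = (39 + p)/(19 + k)
g(z) = -39/17 - z/17 (g(z) = (39 + z)/(19 - 36) = (39 + z)/(-17) = -(39 + z)/17 = -39/17 - z/17)
V = 2080192 (V = -3 + 2080195 = 2080192)
R = 54872
(V + g(-873)) + R = (2080192 + (-39/17 - 1/17*(-873))) + 54872 = (2080192 + (-39/17 + 873/17)) + 54872 = (2080192 + 834/17) + 54872 = 35364098/17 + 54872 = 36296922/17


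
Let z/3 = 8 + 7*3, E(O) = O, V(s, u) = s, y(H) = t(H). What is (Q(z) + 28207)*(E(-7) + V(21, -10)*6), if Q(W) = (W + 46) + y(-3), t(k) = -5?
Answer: 3371865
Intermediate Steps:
y(H) = -5
z = 87 (z = 3*(8 + 7*3) = 3*(8 + 21) = 3*29 = 87)
Q(W) = 41 + W (Q(W) = (W + 46) - 5 = (46 + W) - 5 = 41 + W)
(Q(z) + 28207)*(E(-7) + V(21, -10)*6) = ((41 + 87) + 28207)*(-7 + 21*6) = (128 + 28207)*(-7 + 126) = 28335*119 = 3371865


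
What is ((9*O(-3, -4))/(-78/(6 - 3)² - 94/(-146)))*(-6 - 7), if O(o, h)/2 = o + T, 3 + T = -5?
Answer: -563706/1757 ≈ -320.83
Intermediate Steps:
T = -8 (T = -3 - 5 = -8)
O(o, h) = -16 + 2*o (O(o, h) = 2*(o - 8) = 2*(-8 + o) = -16 + 2*o)
((9*O(-3, -4))/(-78/(6 - 3)² - 94/(-146)))*(-6 - 7) = ((9*(-16 + 2*(-3)))/(-78/(6 - 3)² - 94/(-146)))*(-6 - 7) = ((9*(-16 - 6))/(-78/(3²) - 94*(-1/146)))*(-13) = ((9*(-22))/(-78/9 + 47/73))*(-13) = -198/(-78*⅑ + 47/73)*(-13) = -198/(-26/3 + 47/73)*(-13) = -198/(-1757/219)*(-13) = -198*(-219/1757)*(-13) = (43362/1757)*(-13) = -563706/1757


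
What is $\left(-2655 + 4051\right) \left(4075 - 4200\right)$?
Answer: $-174500$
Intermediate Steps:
$\left(-2655 + 4051\right) \left(4075 - 4200\right) = 1396 \left(-125\right) = -174500$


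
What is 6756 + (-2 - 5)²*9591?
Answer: 476715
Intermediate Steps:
6756 + (-2 - 5)²*9591 = 6756 + (-7)²*9591 = 6756 + 49*9591 = 6756 + 469959 = 476715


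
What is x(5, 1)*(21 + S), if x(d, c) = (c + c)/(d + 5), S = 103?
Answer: 124/5 ≈ 24.800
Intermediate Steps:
x(d, c) = 2*c/(5 + d) (x(d, c) = (2*c)/(5 + d) = 2*c/(5 + d))
x(5, 1)*(21 + S) = (2*1/(5 + 5))*(21 + 103) = (2*1/10)*124 = (2*1*(⅒))*124 = (⅕)*124 = 124/5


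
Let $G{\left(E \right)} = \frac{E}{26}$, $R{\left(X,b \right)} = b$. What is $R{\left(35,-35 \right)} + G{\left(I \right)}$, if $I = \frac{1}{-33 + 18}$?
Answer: $- \frac{13651}{390} \approx -35.003$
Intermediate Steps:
$I = - \frac{1}{15}$ ($I = \frac{1}{-15} = - \frac{1}{15} \approx -0.066667$)
$G{\left(E \right)} = \frac{E}{26}$ ($G{\left(E \right)} = E \frac{1}{26} = \frac{E}{26}$)
$R{\left(35,-35 \right)} + G{\left(I \right)} = -35 + \frac{1}{26} \left(- \frac{1}{15}\right) = -35 - \frac{1}{390} = - \frac{13651}{390}$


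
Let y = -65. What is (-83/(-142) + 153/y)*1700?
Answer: -2776270/923 ≈ -3007.9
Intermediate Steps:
(-83/(-142) + 153/y)*1700 = (-83/(-142) + 153/(-65))*1700 = (-83*(-1/142) + 153*(-1/65))*1700 = (83/142 - 153/65)*1700 = -16331/9230*1700 = -2776270/923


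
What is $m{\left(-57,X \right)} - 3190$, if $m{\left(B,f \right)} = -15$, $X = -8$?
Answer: $-3205$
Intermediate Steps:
$m{\left(-57,X \right)} - 3190 = -15 - 3190 = -3205$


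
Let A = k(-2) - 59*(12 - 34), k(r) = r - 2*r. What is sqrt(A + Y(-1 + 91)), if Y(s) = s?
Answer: sqrt(1390) ≈ 37.283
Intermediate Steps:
k(r) = -r
A = 1300 (A = -1*(-2) - 59*(12 - 34) = 2 - 59*(-22) = 2 + 1298 = 1300)
sqrt(A + Y(-1 + 91)) = sqrt(1300 + (-1 + 91)) = sqrt(1300 + 90) = sqrt(1390)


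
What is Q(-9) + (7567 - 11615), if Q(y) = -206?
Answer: -4254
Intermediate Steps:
Q(-9) + (7567 - 11615) = -206 + (7567 - 11615) = -206 - 4048 = -4254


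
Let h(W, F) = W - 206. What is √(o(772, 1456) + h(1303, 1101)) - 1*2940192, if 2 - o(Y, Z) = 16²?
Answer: -2940192 + √843 ≈ -2.9402e+6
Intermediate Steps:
o(Y, Z) = -254 (o(Y, Z) = 2 - 1*16² = 2 - 1*256 = 2 - 256 = -254)
h(W, F) = -206 + W
√(o(772, 1456) + h(1303, 1101)) - 1*2940192 = √(-254 + (-206 + 1303)) - 1*2940192 = √(-254 + 1097) - 2940192 = √843 - 2940192 = -2940192 + √843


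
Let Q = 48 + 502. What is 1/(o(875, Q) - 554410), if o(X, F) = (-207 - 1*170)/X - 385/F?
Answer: -1750/970219479 ≈ -1.8037e-6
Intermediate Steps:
Q = 550
o(X, F) = -385/F - 377/X (o(X, F) = (-207 - 170)/X - 385/F = -377/X - 385/F = -385/F - 377/X)
1/(o(875, Q) - 554410) = 1/((-385/550 - 377/875) - 554410) = 1/((-385*1/550 - 377*1/875) - 554410) = 1/((-7/10 - 377/875) - 554410) = 1/(-1979/1750 - 554410) = 1/(-970219479/1750) = -1750/970219479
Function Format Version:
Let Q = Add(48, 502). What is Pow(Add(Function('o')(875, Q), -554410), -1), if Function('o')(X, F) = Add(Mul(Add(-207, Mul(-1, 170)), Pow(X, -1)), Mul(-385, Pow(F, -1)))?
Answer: Rational(-1750, 970219479) ≈ -1.8037e-6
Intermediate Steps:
Q = 550
Function('o')(X, F) = Add(Mul(-385, Pow(F, -1)), Mul(-377, Pow(X, -1))) (Function('o')(X, F) = Add(Mul(Add(-207, -170), Pow(X, -1)), Mul(-385, Pow(F, -1))) = Add(Mul(-377, Pow(X, -1)), Mul(-385, Pow(F, -1))) = Add(Mul(-385, Pow(F, -1)), Mul(-377, Pow(X, -1))))
Pow(Add(Function('o')(875, Q), -554410), -1) = Pow(Add(Add(Mul(-385, Pow(550, -1)), Mul(-377, Pow(875, -1))), -554410), -1) = Pow(Add(Add(Mul(-385, Rational(1, 550)), Mul(-377, Rational(1, 875))), -554410), -1) = Pow(Add(Add(Rational(-7, 10), Rational(-377, 875)), -554410), -1) = Pow(Add(Rational(-1979, 1750), -554410), -1) = Pow(Rational(-970219479, 1750), -1) = Rational(-1750, 970219479)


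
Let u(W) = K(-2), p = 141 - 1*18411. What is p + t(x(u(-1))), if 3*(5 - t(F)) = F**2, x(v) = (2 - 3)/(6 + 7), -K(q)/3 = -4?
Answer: -9260356/507 ≈ -18265.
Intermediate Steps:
p = -18270 (p = 141 - 18411 = -18270)
K(q) = 12 (K(q) = -3*(-4) = 12)
u(W) = 12
x(v) = -1/13
t(F) = 5 - F**2/3
p + t(x(u(-1))) = -18270 + (5 - (-1/13)**2/3) = -18270 + (5 - 1/3*1/169) = -18270 + (5 - 1/507) = -18270 + 2534/507 = -9260356/507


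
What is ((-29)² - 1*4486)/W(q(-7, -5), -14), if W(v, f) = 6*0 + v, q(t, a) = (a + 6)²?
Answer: -3645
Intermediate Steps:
q(t, a) = (6 + a)²
W(v, f) = v (W(v, f) = 0 + v = v)
((-29)² - 1*4486)/W(q(-7, -5), -14) = ((-29)² - 1*4486)/((6 - 5)²) = (841 - 4486)/(1²) = -3645/1 = -3645*1 = -3645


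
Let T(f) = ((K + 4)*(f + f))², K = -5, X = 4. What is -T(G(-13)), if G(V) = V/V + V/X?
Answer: -81/4 ≈ -20.250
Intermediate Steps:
G(V) = 1 + V/4 (G(V) = V/V + V/4 = 1 + V*(¼) = 1 + V/4)
T(f) = 4*f² (T(f) = ((-5 + 4)*(f + f))² = (-2*f)² = 4*f²)
-T(G(-13)) = -4*(1 + (¼)*(-13))² = -4*(1 - 13/4)² = -4*(-9/4)² = -4*81/16 = -1*81/4 = -81/4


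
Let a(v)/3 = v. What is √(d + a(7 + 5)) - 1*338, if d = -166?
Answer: -338 + I*√130 ≈ -338.0 + 11.402*I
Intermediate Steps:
a(v) = 3*v
√(d + a(7 + 5)) - 1*338 = √(-166 + 3*(7 + 5)) - 1*338 = √(-166 + 3*12) - 338 = √(-166 + 36) - 338 = √(-130) - 338 = I*√130 - 338 = -338 + I*√130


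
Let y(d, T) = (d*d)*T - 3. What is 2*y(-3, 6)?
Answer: 102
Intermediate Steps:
y(d, T) = -3 + T*d² (y(d, T) = d²*T - 3 = T*d² - 3 = -3 + T*d²)
2*y(-3, 6) = 2*(-3 + 6*(-3)²) = 2*(-3 + 6*9) = 2*(-3 + 54) = 2*51 = 102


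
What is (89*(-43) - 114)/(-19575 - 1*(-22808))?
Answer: -3941/3233 ≈ -1.2190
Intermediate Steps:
(89*(-43) - 114)/(-19575 - 1*(-22808)) = (-3827 - 114)/(-19575 + 22808) = -3941/3233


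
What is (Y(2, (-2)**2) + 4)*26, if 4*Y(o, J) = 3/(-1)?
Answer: 169/2 ≈ 84.500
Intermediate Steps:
Y(o, J) = -3/4 (Y(o, J) = (3/(-1))/4 = (3*(-1))/4 = (1/4)*(-3) = -3/4)
(Y(2, (-2)**2) + 4)*26 = (-3/4 + 4)*26 = (13/4)*26 = 169/2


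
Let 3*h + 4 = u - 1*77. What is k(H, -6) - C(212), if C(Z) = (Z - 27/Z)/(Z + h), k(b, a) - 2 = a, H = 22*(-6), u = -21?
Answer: -195861/37736 ≈ -5.1903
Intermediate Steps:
H = -132
h = -34 (h = -4/3 + (-21 - 1*77)/3 = -4/3 + (-21 - 77)/3 = -4/3 + (⅓)*(-98) = -4/3 - 98/3 = -34)
k(b, a) = 2 + a
C(Z) = (Z - 27/Z)/(-34 + Z) (C(Z) = (Z - 27/Z)/(Z - 34) = (Z - 27/Z)/(-34 + Z))
k(H, -6) - C(212) = (2 - 6) - (-27 + 212²)/(212*(-34 + 212)) = -4 - (-27 + 44944)/(212*178) = -4 - 44917/(212*178) = -4 - 1*44917/37736 = -4 - 44917/37736 = -195861/37736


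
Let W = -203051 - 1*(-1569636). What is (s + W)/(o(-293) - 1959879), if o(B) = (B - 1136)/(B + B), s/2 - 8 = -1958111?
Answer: 1494077906/1148487665 ≈ 1.3009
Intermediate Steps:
s = -3916206 (s = 16 + 2*(-1958111) = 16 - 3916222 = -3916206)
W = 1366585 (W = -203051 + 1569636 = 1366585)
o(B) = (-1136 + B)/(2*B) (o(B) = (-1136 + B)/((2*B)) = (-1136 + B)*(1/(2*B)) = (-1136 + B)/(2*B))
(s + W)/(o(-293) - 1959879) = (-3916206 + 1366585)/((½)*(-1136 - 293)/(-293) - 1959879) = -2549621/((½)*(-1/293)*(-1429) - 1959879) = -2549621/(1429/586 - 1959879) = -2549621/(-1148487665/586) = -2549621*(-586/1148487665) = 1494077906/1148487665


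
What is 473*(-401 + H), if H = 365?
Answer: -17028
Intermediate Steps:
473*(-401 + H) = 473*(-401 + 365) = 473*(-36) = -17028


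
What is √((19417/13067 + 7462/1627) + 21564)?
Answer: 3*√1083268163408391489/21260009 ≈ 146.87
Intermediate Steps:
√((19417/13067 + 7462/1627) + 21564) = √(129097413/21260009 + 21564) = √(458579931489/21260009) = 3*√1083268163408391489/21260009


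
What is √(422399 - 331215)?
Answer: 4*√5699 ≈ 301.97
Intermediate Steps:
√(422399 - 331215) = √91184 = 4*√5699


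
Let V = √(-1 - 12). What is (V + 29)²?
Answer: (29 + I*√13)² ≈ 828.0 + 209.12*I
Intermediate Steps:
V = I*√13 (V = √(-13) = I*√13 ≈ 3.6056*I)
(V + 29)² = (I*√13 + 29)² = (29 + I*√13)²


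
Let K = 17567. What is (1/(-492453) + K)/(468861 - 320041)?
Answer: 865092185/7328685546 ≈ 0.11804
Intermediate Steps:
(1/(-492453) + K)/(468861 - 320041) = (1/(-492453) + 17567)/(468861 - 320041) = (-1/492453 + 17567)/148820 = (8650921850/492453)*(1/148820) = 865092185/7328685546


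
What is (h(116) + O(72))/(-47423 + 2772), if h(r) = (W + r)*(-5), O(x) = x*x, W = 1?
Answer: -4599/44651 ≈ -0.10300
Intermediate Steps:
O(x) = x²
h(r) = -5 - 5*r (h(r) = (1 + r)*(-5) = -5 - 5*r)
(h(116) + O(72))/(-47423 + 2772) = ((-5 - 5*116) + 72²)/(-47423 + 2772) = ((-5 - 580) + 5184)/(-44651) = (-585 + 5184)*(-1/44651) = 4599*(-1/44651) = -4599/44651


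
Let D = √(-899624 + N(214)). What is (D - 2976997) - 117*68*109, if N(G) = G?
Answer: -3844201 + I*√899410 ≈ -3.8442e+6 + 948.37*I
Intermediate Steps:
D = I*√899410 (D = √(-899624 + 214) = √(-899410) = I*√899410 ≈ 948.37*I)
(D - 2976997) - 117*68*109 = (I*√899410 - 2976997) - 117*68*109 = (-2976997 + I*√899410) - 7956*109 = (-2976997 + I*√899410) - 867204 = -3844201 + I*√899410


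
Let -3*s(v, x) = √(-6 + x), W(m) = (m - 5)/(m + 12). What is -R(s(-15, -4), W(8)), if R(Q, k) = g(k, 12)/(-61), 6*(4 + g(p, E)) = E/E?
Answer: -23/366 ≈ -0.062842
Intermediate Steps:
W(m) = (-5 + m)/(12 + m)
s(v, x) = -√(-6 + x)/3
g(p, E) = -23/6 (g(p, E) = -4 + (E/E)/6 = -4 + (⅙)*1 = -4 + ⅙ = -23/6)
R(Q, k) = 23/366 (R(Q, k) = -23/6/(-61) = -23/6*(-1/61) = 23/366)
-R(s(-15, -4), W(8)) = -1*23/366 = -23/366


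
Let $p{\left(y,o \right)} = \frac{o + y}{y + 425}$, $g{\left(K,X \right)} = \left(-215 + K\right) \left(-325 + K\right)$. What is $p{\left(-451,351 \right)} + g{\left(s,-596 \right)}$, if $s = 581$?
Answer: $\frac{1218098}{13} \approx 93700.0$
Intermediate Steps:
$g{\left(K,X \right)} = \left(-325 + K\right) \left(-215 + K\right)$
$p{\left(y,o \right)} = \frac{o + y}{425 + y}$
$p{\left(-451,351 \right)} + g{\left(s,-596 \right)} = \frac{351 - 451}{425 - 451} + \left(69875 + 581^{2} - 313740\right) = \frac{1}{-26} \left(-100\right) + \left(69875 + 337561 - 313740\right) = \left(- \frac{1}{26}\right) \left(-100\right) + 93696 = \frac{50}{13} + 93696 = \frac{1218098}{13}$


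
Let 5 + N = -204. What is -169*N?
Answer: 35321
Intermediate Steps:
N = -209 (N = -5 - 204 = -209)
-169*N = -169*(-209) = 35321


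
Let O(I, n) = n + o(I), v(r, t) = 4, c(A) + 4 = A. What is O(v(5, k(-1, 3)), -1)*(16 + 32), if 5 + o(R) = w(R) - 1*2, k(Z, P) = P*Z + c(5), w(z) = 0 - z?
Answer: -576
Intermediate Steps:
c(A) = -4 + A
w(z) = -z
k(Z, P) = 1 + P*Z (k(Z, P) = P*Z + (-4 + 5) = P*Z + 1 = 1 + P*Z)
o(R) = -7 - R (o(R) = -5 + (-R - 1*2) = -5 + (-R - 2) = -5 + (-2 - R) = -7 - R)
O(I, n) = -7 + n - I (O(I, n) = n + (-7 - I) = -7 + n - I)
O(v(5, k(-1, 3)), -1)*(16 + 32) = (-7 - 1 - 1*4)*(16 + 32) = (-7 - 1 - 4)*48 = -12*48 = -576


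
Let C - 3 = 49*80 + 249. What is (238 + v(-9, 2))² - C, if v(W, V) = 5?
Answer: 54877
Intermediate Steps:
C = 4172 (C = 3 + (49*80 + 249) = 3 + (3920 + 249) = 3 + 4169 = 4172)
(238 + v(-9, 2))² - C = (238 + 5)² - 1*4172 = 243² - 4172 = 59049 - 4172 = 54877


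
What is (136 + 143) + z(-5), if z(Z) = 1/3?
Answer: 838/3 ≈ 279.33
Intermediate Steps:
z(Z) = ⅓
(136 + 143) + z(-5) = (136 + 143) + ⅓ = 279 + ⅓ = 838/3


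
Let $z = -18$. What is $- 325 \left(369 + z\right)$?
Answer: $-114075$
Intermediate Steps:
$- 325 \left(369 + z\right) = - 325 \left(369 - 18\right) = \left(-325\right) 351 = -114075$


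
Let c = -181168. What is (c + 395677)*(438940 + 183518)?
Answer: 133522843122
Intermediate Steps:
(c + 395677)*(438940 + 183518) = (-181168 + 395677)*(438940 + 183518) = 214509*622458 = 133522843122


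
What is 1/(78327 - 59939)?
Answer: 1/18388 ≈ 5.4383e-5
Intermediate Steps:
1/(78327 - 59939) = 1/18388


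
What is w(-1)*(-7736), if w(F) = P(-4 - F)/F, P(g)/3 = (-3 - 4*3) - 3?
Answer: -417744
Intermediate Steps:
P(g) = -54 (P(g) = 3*((-3 - 4*3) - 3) = 3*((-3 - 12) - 3) = 3*(-15 - 3) = 3*(-18) = -54)
w(F) = -54/F
w(-1)*(-7736) = -54/(-1)*(-7736) = -54*(-1)*(-7736) = 54*(-7736) = -417744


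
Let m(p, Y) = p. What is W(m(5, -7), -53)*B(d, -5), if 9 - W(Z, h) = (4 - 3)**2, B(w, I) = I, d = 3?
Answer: -40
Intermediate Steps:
W(Z, h) = 8 (W(Z, h) = 9 - (4 - 3)**2 = 9 - 1*1**2 = 9 - 1*1 = 9 - 1 = 8)
W(m(5, -7), -53)*B(d, -5) = 8*(-5) = -40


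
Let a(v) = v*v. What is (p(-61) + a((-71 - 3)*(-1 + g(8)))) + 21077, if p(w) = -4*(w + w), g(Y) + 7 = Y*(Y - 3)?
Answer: 5628989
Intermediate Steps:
g(Y) = -7 + Y*(-3 + Y) (g(Y) = -7 + Y*(Y - 3) = -7 + Y*(-3 + Y))
a(v) = v²
p(w) = -8*w
(p(-61) + a((-71 - 3)*(-1 + g(8)))) + 21077 = (-8*(-61) + ((-71 - 3)*(-1 + (-7 + 8² - 3*8)))²) + 21077 = (488 + (-74*(-1 + (-7 + 64 - 24)))²) + 21077 = (488 + (-74*(-1 + 33))²) + 21077 = (488 + (-74*32)²) + 21077 = (488 + (-2368)²) + 21077 = (488 + 5607424) + 21077 = 5607912 + 21077 = 5628989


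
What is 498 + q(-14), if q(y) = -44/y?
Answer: 3508/7 ≈ 501.14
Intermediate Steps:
498 + q(-14) = 498 - 44/(-14) = 498 - 44*(-1/14) = 498 + 22/7 = 3508/7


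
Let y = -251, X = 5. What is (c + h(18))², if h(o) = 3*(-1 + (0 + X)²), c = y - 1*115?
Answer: 86436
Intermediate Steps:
c = -366 (c = -251 - 1*115 = -251 - 115 = -366)
h(o) = 72 (h(o) = 3*(-1 + (0 + 5)²) = 3*(-1 + 5²) = 3*(-1 + 25) = 3*24 = 72)
(c + h(18))² = (-366 + 72)² = (-294)² = 86436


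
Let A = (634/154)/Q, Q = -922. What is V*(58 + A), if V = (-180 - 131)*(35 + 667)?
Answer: -449452405935/35497 ≈ -1.2662e+7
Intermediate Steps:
V = -218322 (V = -311*702 = -218322)
A = -317/70994 (A = (634/154)/(-922) = (634*(1/154))*(-1/922) = (317/77)*(-1/922) = -317/70994 ≈ -0.0044652)
V*(58 + A) = -218322*(58 - 317/70994) = -218322*4117335/70994 = -449452405935/35497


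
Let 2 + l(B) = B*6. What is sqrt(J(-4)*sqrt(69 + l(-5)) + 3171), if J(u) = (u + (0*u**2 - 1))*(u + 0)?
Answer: sqrt(3171 + 20*sqrt(37)) ≈ 57.382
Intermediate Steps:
l(B) = -2 + 6*B (l(B) = -2 + B*6 = -2 + 6*B)
J(u) = u*(-1 + u) (J(u) = (u + (0 - 1))*u = (u - 1)*u = (-1 + u)*u = u*(-1 + u))
sqrt(J(-4)*sqrt(69 + l(-5)) + 3171) = sqrt((-4*(-1 - 4))*sqrt(69 + (-2 + 6*(-5))) + 3171) = sqrt((-4*(-5))*sqrt(69 + (-2 - 30)) + 3171) = sqrt(20*sqrt(69 - 32) + 3171) = sqrt(20*sqrt(37) + 3171) = sqrt(3171 + 20*sqrt(37))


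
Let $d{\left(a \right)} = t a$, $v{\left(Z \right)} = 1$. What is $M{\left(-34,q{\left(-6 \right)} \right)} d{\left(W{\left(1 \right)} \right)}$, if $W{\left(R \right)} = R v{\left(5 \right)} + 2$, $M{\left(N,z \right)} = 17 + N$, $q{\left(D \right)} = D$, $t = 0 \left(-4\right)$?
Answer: $0$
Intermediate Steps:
$t = 0$
$W{\left(R \right)} = 2 + R$ ($W{\left(R \right)} = R 1 + 2 = R + 2 = 2 + R$)
$d{\left(a \right)} = 0$ ($d{\left(a \right)} = 0 a = 0$)
$M{\left(-34,q{\left(-6 \right)} \right)} d{\left(W{\left(1 \right)} \right)} = \left(17 - 34\right) 0 = \left(-17\right) 0 = 0$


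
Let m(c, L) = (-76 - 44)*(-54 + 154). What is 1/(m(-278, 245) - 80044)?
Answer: -1/92044 ≈ -1.0864e-5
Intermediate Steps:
m(c, L) = -12000 (m(c, L) = -120*100 = -12000)
1/(m(-278, 245) - 80044) = 1/(-12000 - 80044) = 1/(-92044) = -1/92044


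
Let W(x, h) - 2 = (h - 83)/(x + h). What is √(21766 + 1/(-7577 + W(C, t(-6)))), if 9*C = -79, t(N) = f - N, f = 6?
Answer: √1056483730211430/220314 ≈ 147.53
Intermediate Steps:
t(N) = 6 - N
C = -79/9 (C = (⅑)*(-79) = -79/9 ≈ -8.7778)
W(x, h) = 2 + (-83 + h)/(h + x) (W(x, h) = 2 + (h - 83)/(x + h) = 2 + (-83 + h)/(h + x))
√(21766 + 1/(-7577 + W(C, t(-6)))) = √(21766 + 1/(-7577 + (-83 + 2*(-79/9) + 3*(6 - 1*(-6)))/((6 - 1*(-6)) - 79/9))) = √(21766 + 1/(-7577 + (-83 - 158/9 + 3*(6 + 6))/((6 + 6) - 79/9))) = √(21766 + 1/(-7577 + (-83 - 158/9 + 3*12)/(12 - 79/9))) = √(21766 + 1/(-7577 + (-83 - 158/9 + 36)/(29/9))) = √(21766 + 1/(-7577 + (9/29)*(-581/9))) = √(21766 + 1/(-7577 - 581/29)) = √(21766 + 1/(-220314/29)) = √(21766 - 29/220314) = √(4795354495/220314) = √1056483730211430/220314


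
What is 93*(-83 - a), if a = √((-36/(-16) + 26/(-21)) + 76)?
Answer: -7719 - 31*√135849/14 ≈ -8535.1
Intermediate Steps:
a = √135849/42 (a = √((-36*(-1/16) + 26*(-1/21)) + 76) = √((9/4 - 26/21) + 76) = √(85/84 + 76) = √(6469/84) = √135849/42 ≈ 8.7756)
93*(-83 - a) = 93*(-83 - √135849/42) = -7719 - 31*√135849/14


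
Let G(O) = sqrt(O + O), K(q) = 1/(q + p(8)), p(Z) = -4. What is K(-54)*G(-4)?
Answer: -I*sqrt(2)/29 ≈ -0.048766*I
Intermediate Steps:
K(q) = 1/(-4 + q) (K(q) = 1/(q - 4) = 1/(-4 + q))
G(O) = sqrt(2)*sqrt(O) (G(O) = sqrt(2*O) = sqrt(2)*sqrt(O))
K(-54)*G(-4) = (sqrt(2)*sqrt(-4))/(-4 - 54) = (sqrt(2)*(2*I))/(-58) = -I*sqrt(2)/29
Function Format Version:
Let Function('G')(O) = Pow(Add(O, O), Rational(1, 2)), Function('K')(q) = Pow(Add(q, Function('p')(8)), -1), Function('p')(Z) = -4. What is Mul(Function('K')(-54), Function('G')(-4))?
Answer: Mul(Rational(-1, 29), I, Pow(2, Rational(1, 2))) ≈ Mul(-0.048766, I)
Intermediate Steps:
Function('K')(q) = Pow(Add(-4, q), -1) (Function('K')(q) = Pow(Add(q, -4), -1) = Pow(Add(-4, q), -1))
Function('G')(O) = Mul(Pow(2, Rational(1, 2)), Pow(O, Rational(1, 2))) (Function('G')(O) = Pow(Mul(2, O), Rational(1, 2)) = Mul(Pow(2, Rational(1, 2)), Pow(O, Rational(1, 2))))
Mul(Function('K')(-54), Function('G')(-4)) = Mul(Pow(Add(-4, -54), -1), Mul(Pow(2, Rational(1, 2)), Pow(-4, Rational(1, 2)))) = Mul(Pow(-58, -1), Mul(Pow(2, Rational(1, 2)), Mul(2, I))) = Mul(Rational(-1, 58), Mul(2, I, Pow(2, Rational(1, 2)))) = Mul(Rational(-1, 29), I, Pow(2, Rational(1, 2)))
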